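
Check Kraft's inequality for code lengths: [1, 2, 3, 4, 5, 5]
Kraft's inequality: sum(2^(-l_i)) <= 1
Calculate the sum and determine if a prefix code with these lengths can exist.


Sum = 2^(-1) + 2^(-2) + 2^(-3) + 2^(-4) + 2^(-5) + 2^(-5)
    = 0.5 + 0.25 + 0.125 + 0.0625 + 0.03125 + 0.03125
    = 32/32 = 1.0
Since 1.0 <= 1, Kraft's inequality IS satisfied.
A prefix code with these lengths CAN exist.

Kraft sum = 1.0. Satisfied.


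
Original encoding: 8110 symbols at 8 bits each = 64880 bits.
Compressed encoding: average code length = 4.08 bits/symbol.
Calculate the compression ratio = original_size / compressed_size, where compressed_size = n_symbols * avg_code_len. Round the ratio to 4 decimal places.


original_size = n_symbols * orig_bits = 8110 * 8 = 64880 bits
compressed_size = n_symbols * avg_code_len = 8110 * 4.08 = 33088.8 bits
ratio = original_size / compressed_size = 64880 / 33088.8 = 1.9608

Compression ratio = 1.9608


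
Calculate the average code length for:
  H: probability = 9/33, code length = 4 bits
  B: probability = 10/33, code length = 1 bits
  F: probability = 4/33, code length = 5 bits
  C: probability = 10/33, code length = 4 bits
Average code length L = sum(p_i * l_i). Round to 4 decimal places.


Weighted contributions p_i * l_i:
  H: (9/33) * 4 = 36/33
  B: (10/33) * 1 = 10/33
  F: (4/33) * 5 = 20/33
  C: (10/33) * 4 = 40/33
Sum = (36 + 10 + 20 + 40)/33 = 106/33

L = 106/33 = 3.2121 bits/symbol


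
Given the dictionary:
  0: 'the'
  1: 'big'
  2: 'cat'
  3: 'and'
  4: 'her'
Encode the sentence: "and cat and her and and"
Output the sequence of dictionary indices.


Look up each word in the dictionary:
  'and' -> 3
  'cat' -> 2
  'and' -> 3
  'her' -> 4
  'and' -> 3
  'and' -> 3

Encoded: [3, 2, 3, 4, 3, 3]


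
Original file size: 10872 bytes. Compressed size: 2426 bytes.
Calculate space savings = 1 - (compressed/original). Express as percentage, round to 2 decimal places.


ratio = compressed/original = 2426/10872 = 0.223142
savings = 1 - ratio = 1 - 0.223142 = 0.776858
as a percentage: 0.776858 * 100 = 77.69%

Space savings = 1 - 2426/10872 = 77.69%


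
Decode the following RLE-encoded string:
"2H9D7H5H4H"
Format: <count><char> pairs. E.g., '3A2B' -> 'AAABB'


Expanding each <count><char> pair:
  2H -> 'HH'
  9D -> 'DDDDDDDDD'
  7H -> 'HHHHHHH'
  5H -> 'HHHHH'
  4H -> 'HHHH'

Decoded = HHDDDDDDDDDHHHHHHHHHHHHHHHH


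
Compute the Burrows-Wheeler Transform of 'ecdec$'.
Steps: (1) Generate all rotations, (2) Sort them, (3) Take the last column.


Rotations (sorted):
  0: $ecdec -> last char: c
  1: c$ecde -> last char: e
  2: cdec$e -> last char: e
  3: dec$ec -> last char: c
  4: ec$ecd -> last char: d
  5: ecdec$ -> last char: $


BWT = ceecd$


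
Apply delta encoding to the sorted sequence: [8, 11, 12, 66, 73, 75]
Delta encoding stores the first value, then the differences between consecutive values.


First value: 8
Deltas:
  11 - 8 = 3
  12 - 11 = 1
  66 - 12 = 54
  73 - 66 = 7
  75 - 73 = 2


Delta encoded: [8, 3, 1, 54, 7, 2]


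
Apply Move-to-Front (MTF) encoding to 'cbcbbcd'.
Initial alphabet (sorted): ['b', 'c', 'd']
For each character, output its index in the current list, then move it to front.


MTF encoding:
'c': index 1 in ['b', 'c', 'd'] -> ['c', 'b', 'd']
'b': index 1 in ['c', 'b', 'd'] -> ['b', 'c', 'd']
'c': index 1 in ['b', 'c', 'd'] -> ['c', 'b', 'd']
'b': index 1 in ['c', 'b', 'd'] -> ['b', 'c', 'd']
'b': index 0 in ['b', 'c', 'd'] -> ['b', 'c', 'd']
'c': index 1 in ['b', 'c', 'd'] -> ['c', 'b', 'd']
'd': index 2 in ['c', 'b', 'd'] -> ['d', 'c', 'b']


Output: [1, 1, 1, 1, 0, 1, 2]


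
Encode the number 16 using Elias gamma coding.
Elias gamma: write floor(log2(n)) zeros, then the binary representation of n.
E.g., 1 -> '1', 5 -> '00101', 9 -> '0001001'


num_bits = floor(log2(16)) + 1 = 5
leading_zeros = num_bits - 1 = 4
binary(16) = 10000

Elias gamma(16) = '0000' + '10000' = 000010000 (9 bits)


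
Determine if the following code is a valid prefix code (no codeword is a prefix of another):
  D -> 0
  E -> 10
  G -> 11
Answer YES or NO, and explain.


Checking each pair (does one codeword prefix another?):
  D='0' vs E='10': no prefix
  D='0' vs G='11': no prefix
  E='10' vs D='0': no prefix
  E='10' vs G='11': no prefix
  G='11' vs D='0': no prefix
  G='11' vs E='10': no prefix
No violation found over all pairs.

YES -- this is a valid prefix code. No codeword is a prefix of any other codeword.


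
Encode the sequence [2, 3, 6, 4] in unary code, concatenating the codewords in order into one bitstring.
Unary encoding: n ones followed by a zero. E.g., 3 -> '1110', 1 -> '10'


Encode each number as n ones followed by a terminating 0:
  2 -> 110 (3 bits)
  3 -> 1110 (4 bits)
  6 -> 1111110 (7 bits)
  4 -> 11110 (5 bits)
Total length = 3 + 4 + 7 + 5 = 19 bits.

Unary([2, 3, 6, 4]) = 1101110111111011110 (19 bits)


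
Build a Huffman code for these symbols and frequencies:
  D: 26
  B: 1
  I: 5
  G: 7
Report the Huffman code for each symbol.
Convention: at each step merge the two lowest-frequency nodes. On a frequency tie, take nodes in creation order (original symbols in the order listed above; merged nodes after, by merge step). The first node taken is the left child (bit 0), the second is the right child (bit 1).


Huffman tree construction:
Step 1: Merge B(1) + I(5) = 6
Step 2: Merge (B+I)(6) + G(7) = 13
Step 3: Merge ((B+I)+G)(13) + D(26) = 39
Read each symbol's code off the tree from the root (left child = 0, right child = 1).

Codes:
  D: 1 (length 1)
  B: 000 (length 3)
  I: 001 (length 3)
  G: 01 (length 2)
Average code length: 58/39 = 1.4872 bits/symbol


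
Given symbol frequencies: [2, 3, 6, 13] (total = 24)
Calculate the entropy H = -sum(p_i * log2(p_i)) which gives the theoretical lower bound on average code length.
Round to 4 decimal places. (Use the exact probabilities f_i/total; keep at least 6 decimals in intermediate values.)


Per-symbol terms -p_i * log2(p_i) with p_i = f_i/24:
  p = 2/24 = 0.083333: log2(p) = -3.584963, -p*log2(p) = 0.298747
  p = 3/24 = 0.125000: log2(p) = -3.000000, -p*log2(p) = 0.375000
  p = 6/24 = 0.250000: log2(p) = -2.000000, -p*log2(p) = 0.500000
  p = 13/24 = 0.541667: log2(p) = -0.884523, -p*log2(p) = 0.479117
H = 0.298747 + 0.375000 + 0.500000 + 0.479117 = 1.652864

H = 1.6529 bits/symbol


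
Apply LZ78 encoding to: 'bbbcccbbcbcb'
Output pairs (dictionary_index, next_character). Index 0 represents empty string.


LZ78 encoding steps:
Dictionary: {0: ''}
Step 1: w='' (idx 0), next='b' -> output (0, 'b'), add 'b' as idx 1
Step 2: w='b' (idx 1), next='b' -> output (1, 'b'), add 'bb' as idx 2
Step 3: w='' (idx 0), next='c' -> output (0, 'c'), add 'c' as idx 3
Step 4: w='c' (idx 3), next='c' -> output (3, 'c'), add 'cc' as idx 4
Step 5: w='bb' (idx 2), next='c' -> output (2, 'c'), add 'bbc' as idx 5
Step 6: w='b' (idx 1), next='c' -> output (1, 'c'), add 'bc' as idx 6
Step 7: w='b' (idx 1), end of input -> output (1, '')


Encoded: [(0, 'b'), (1, 'b'), (0, 'c'), (3, 'c'), (2, 'c'), (1, 'c'), (1, '')]


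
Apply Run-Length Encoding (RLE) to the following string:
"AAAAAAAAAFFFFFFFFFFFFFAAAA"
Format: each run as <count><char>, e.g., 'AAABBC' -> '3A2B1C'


Scanning runs left to right:
  i=0: run of 'A' x 9 -> '9A'
  i=9: run of 'F' x 13 -> '13F'
  i=22: run of 'A' x 4 -> '4A'

RLE = 9A13F4A


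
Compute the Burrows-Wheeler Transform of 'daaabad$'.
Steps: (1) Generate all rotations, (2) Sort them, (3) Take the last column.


Rotations (sorted):
  0: $daaabad -> last char: d
  1: aaabad$d -> last char: d
  2: aabad$da -> last char: a
  3: abad$daa -> last char: a
  4: ad$daaab -> last char: b
  5: bad$daaa -> last char: a
  6: d$daaaba -> last char: a
  7: daaabad$ -> last char: $


BWT = ddaabaa$


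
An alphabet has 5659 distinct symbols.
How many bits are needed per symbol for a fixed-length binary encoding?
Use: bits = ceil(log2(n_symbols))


log2(5659) = 12.4663
Bracket: 2^12 = 4096 < 5659 <= 2^13 = 8192
So ceil(log2(5659)) = 13

bits = ceil(log2(5659)) = ceil(12.4663) = 13 bits


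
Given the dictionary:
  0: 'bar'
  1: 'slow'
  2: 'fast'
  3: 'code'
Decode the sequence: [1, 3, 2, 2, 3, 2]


Look up each index in the dictionary:
  1 -> 'slow'
  3 -> 'code'
  2 -> 'fast'
  2 -> 'fast'
  3 -> 'code'
  2 -> 'fast'

Decoded: "slow code fast fast code fast"


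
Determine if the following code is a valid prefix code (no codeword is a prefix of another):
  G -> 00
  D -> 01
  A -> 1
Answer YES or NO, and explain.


Checking each pair (does one codeword prefix another?):
  G='00' vs D='01': no prefix
  G='00' vs A='1': no prefix
  D='01' vs G='00': no prefix
  D='01' vs A='1': no prefix
  A='1' vs G='00': no prefix
  A='1' vs D='01': no prefix
No violation found over all pairs.

YES -- this is a valid prefix code. No codeword is a prefix of any other codeword.


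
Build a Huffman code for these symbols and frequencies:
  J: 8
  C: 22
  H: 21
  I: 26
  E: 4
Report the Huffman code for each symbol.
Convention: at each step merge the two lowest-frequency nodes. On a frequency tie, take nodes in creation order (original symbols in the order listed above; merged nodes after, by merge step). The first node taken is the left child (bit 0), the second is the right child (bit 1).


Huffman tree construction:
Step 1: Merge E(4) + J(8) = 12
Step 2: Merge (E+J)(12) + H(21) = 33
Step 3: Merge C(22) + I(26) = 48
Step 4: Merge ((E+J)+H)(33) + (C+I)(48) = 81
Read each symbol's code off the tree from the root (left child = 0, right child = 1).

Codes:
  J: 001 (length 3)
  C: 10 (length 2)
  H: 01 (length 2)
  I: 11 (length 2)
  E: 000 (length 3)
Average code length: 174/81 = 2.1481 bits/symbol


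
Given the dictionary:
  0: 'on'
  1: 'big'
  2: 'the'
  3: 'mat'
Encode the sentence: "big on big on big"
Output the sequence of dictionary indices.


Look up each word in the dictionary:
  'big' -> 1
  'on' -> 0
  'big' -> 1
  'on' -> 0
  'big' -> 1

Encoded: [1, 0, 1, 0, 1]


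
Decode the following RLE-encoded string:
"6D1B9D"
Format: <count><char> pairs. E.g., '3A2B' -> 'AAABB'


Expanding each <count><char> pair:
  6D -> 'DDDDDD'
  1B -> 'B'
  9D -> 'DDDDDDDDD'

Decoded = DDDDDDBDDDDDDDDD


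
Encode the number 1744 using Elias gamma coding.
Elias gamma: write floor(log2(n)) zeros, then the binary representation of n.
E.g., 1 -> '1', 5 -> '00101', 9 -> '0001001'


num_bits = floor(log2(1744)) + 1 = 11
leading_zeros = num_bits - 1 = 10
binary(1744) = 11011010000

Elias gamma(1744) = '0000000000' + '11011010000' = 000000000011011010000 (21 bits)


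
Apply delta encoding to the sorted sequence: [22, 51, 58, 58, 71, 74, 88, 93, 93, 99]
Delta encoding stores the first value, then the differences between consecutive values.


First value: 22
Deltas:
  51 - 22 = 29
  58 - 51 = 7
  58 - 58 = 0
  71 - 58 = 13
  74 - 71 = 3
  88 - 74 = 14
  93 - 88 = 5
  93 - 93 = 0
  99 - 93 = 6


Delta encoded: [22, 29, 7, 0, 13, 3, 14, 5, 0, 6]


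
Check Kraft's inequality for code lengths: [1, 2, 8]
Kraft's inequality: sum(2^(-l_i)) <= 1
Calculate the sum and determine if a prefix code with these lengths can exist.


Sum = 2^(-1) + 2^(-2) + 2^(-8)
    = 0.5 + 0.25 + 0.00390625
    = 193/256 = 0.75390625
Since 0.75390625 <= 1, Kraft's inequality IS satisfied.
A prefix code with these lengths CAN exist.

Kraft sum = 0.75390625. Satisfied.


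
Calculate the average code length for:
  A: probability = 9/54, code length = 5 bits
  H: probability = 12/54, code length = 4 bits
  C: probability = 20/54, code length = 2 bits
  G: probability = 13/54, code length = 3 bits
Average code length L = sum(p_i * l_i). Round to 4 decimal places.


Weighted contributions p_i * l_i:
  A: (9/54) * 5 = 45/54
  H: (12/54) * 4 = 48/54
  C: (20/54) * 2 = 40/54
  G: (13/54) * 3 = 39/54
Sum = (45 + 48 + 40 + 39)/54 = 172/54

L = 172/54 = 3.1852 bits/symbol


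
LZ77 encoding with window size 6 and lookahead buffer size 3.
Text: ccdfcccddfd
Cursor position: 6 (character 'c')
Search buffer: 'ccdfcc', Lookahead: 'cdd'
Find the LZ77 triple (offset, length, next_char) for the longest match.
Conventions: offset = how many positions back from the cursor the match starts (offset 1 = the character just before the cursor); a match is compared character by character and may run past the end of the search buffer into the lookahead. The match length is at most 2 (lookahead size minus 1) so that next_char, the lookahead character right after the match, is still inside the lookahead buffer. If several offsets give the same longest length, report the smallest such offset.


Try each offset into the search buffer:
  offset=1 (pos 5, char 'c'): match length 1
  offset=2 (pos 4, char 'c'): match length 1
  offset=3 (pos 3, char 'f'): match length 0
  offset=4 (pos 2, char 'd'): match length 0
  offset=5 (pos 1, char 'c'): match length 2
  offset=6 (pos 0, char 'c'): match length 1
Longest match has length 2 at offset 5.
next_char = character at position 6 + 2 = 8 -> 'd'

Best match: offset=5, length=2 (matching 'cd' starting at position 1)
LZ77 triple: (5, 2, 'd')


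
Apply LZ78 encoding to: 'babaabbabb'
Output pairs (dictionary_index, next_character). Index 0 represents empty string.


LZ78 encoding steps:
Dictionary: {0: ''}
Step 1: w='' (idx 0), next='b' -> output (0, 'b'), add 'b' as idx 1
Step 2: w='' (idx 0), next='a' -> output (0, 'a'), add 'a' as idx 2
Step 3: w='b' (idx 1), next='a' -> output (1, 'a'), add 'ba' as idx 3
Step 4: w='a' (idx 2), next='b' -> output (2, 'b'), add 'ab' as idx 4
Step 5: w='ba' (idx 3), next='b' -> output (3, 'b'), add 'bab' as idx 5
Step 6: w='b' (idx 1), end of input -> output (1, '')


Encoded: [(0, 'b'), (0, 'a'), (1, 'a'), (2, 'b'), (3, 'b'), (1, '')]


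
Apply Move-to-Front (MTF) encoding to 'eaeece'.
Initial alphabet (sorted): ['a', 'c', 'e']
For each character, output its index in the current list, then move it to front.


MTF encoding:
'e': index 2 in ['a', 'c', 'e'] -> ['e', 'a', 'c']
'a': index 1 in ['e', 'a', 'c'] -> ['a', 'e', 'c']
'e': index 1 in ['a', 'e', 'c'] -> ['e', 'a', 'c']
'e': index 0 in ['e', 'a', 'c'] -> ['e', 'a', 'c']
'c': index 2 in ['e', 'a', 'c'] -> ['c', 'e', 'a']
'e': index 1 in ['c', 'e', 'a'] -> ['e', 'c', 'a']


Output: [2, 1, 1, 0, 2, 1]


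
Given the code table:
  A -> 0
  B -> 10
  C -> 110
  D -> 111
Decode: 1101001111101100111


Decoding:
110 -> C
10 -> B
0 -> A
111 -> D
110 -> C
110 -> C
0 -> A
111 -> D


Result: CBADCCAD


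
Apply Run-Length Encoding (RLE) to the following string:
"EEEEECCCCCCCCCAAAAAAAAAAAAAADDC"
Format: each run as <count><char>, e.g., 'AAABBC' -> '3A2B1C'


Scanning runs left to right:
  i=0: run of 'E' x 5 -> '5E'
  i=5: run of 'C' x 9 -> '9C'
  i=14: run of 'A' x 14 -> '14A'
  i=28: run of 'D' x 2 -> '2D'
  i=30: run of 'C' x 1 -> '1C'

RLE = 5E9C14A2D1C


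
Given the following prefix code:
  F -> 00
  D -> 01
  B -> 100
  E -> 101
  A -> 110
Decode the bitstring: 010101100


Decoding step by step:
Bits 01 -> D
Bits 01 -> D
Bits 01 -> D
Bits 100 -> B


Decoded message: DDDB


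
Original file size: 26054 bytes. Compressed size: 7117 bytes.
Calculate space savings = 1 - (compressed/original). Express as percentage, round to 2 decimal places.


ratio = compressed/original = 7117/26054 = 0.273163
savings = 1 - ratio = 1 - 0.273163 = 0.726837
as a percentage: 0.726837 * 100 = 72.68%

Space savings = 1 - 7117/26054 = 72.68%


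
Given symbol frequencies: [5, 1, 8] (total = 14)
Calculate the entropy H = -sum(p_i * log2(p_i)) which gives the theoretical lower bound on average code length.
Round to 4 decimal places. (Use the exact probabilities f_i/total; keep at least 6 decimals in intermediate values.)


Per-symbol terms -p_i * log2(p_i) with p_i = f_i/14:
  p = 5/14 = 0.357143: log2(p) = -1.485427, -p*log2(p) = 0.530510
  p = 1/14 = 0.071429: log2(p) = -3.807355, -p*log2(p) = 0.271954
  p = 8/14 = 0.571429: log2(p) = -0.807355, -p*log2(p) = 0.461346
H = 0.530510 + 0.271954 + 0.461346 = 1.263810

H = 1.2638 bits/symbol


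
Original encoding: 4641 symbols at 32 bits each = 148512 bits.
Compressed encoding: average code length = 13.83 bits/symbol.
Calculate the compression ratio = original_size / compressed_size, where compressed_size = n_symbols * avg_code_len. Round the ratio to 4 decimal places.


original_size = n_symbols * orig_bits = 4641 * 32 = 148512 bits
compressed_size = n_symbols * avg_code_len = 4641 * 13.83 = 64185.03 bits
ratio = original_size / compressed_size = 148512 / 64185.03 = 2.3138

Compression ratio = 2.3138


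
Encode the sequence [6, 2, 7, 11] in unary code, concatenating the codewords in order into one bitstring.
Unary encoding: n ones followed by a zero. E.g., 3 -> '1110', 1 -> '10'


Encode each number as n ones followed by a terminating 0:
  6 -> 1111110 (7 bits)
  2 -> 110 (3 bits)
  7 -> 11111110 (8 bits)
  11 -> 111111111110 (12 bits)
Total length = 7 + 3 + 8 + 12 = 30 bits.

Unary([6, 2, 7, 11]) = 111111011011111110111111111110 (30 bits)


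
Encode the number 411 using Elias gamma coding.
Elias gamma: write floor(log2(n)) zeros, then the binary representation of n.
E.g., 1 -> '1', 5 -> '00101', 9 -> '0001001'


num_bits = floor(log2(411)) + 1 = 9
leading_zeros = num_bits - 1 = 8
binary(411) = 110011011

Elias gamma(411) = '00000000' + '110011011' = 00000000110011011 (17 bits)


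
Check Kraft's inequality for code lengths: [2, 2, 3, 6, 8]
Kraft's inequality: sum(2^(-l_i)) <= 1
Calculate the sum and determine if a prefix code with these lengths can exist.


Sum = 2^(-2) + 2^(-2) + 2^(-3) + 2^(-6) + 2^(-8)
    = 0.25 + 0.25 + 0.125 + 0.015625 + 0.00390625
    = 165/256 = 0.64453125
Since 0.64453125 <= 1, Kraft's inequality IS satisfied.
A prefix code with these lengths CAN exist.

Kraft sum = 0.64453125. Satisfied.


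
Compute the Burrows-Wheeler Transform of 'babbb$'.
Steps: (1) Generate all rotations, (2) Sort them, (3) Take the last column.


Rotations (sorted):
  0: $babbb -> last char: b
  1: abbb$b -> last char: b
  2: b$babb -> last char: b
  3: babbb$ -> last char: $
  4: bb$bab -> last char: b
  5: bbb$ba -> last char: a


BWT = bbb$ba


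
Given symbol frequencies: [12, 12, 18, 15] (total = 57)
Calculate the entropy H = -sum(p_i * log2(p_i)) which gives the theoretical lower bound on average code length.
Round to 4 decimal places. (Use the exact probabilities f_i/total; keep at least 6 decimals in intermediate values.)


Per-symbol terms -p_i * log2(p_i) with p_i = f_i/57:
  p = 12/57 = 0.210526: log2(p) = -2.247928, -p*log2(p) = 0.473248
  p = 12/57 = 0.210526: log2(p) = -2.247928, -p*log2(p) = 0.473248
  p = 18/57 = 0.315789: log2(p) = -1.662965, -p*log2(p) = 0.525147
  p = 15/57 = 0.263158: log2(p) = -1.925999, -p*log2(p) = 0.506842
H = 0.473248 + 0.473248 + 0.525147 + 0.506842 = 1.978485

H = 1.9785 bits/symbol


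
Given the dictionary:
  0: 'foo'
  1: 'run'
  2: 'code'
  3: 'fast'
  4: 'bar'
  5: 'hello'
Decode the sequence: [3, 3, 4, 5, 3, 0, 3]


Look up each index in the dictionary:
  3 -> 'fast'
  3 -> 'fast'
  4 -> 'bar'
  5 -> 'hello'
  3 -> 'fast'
  0 -> 'foo'
  3 -> 'fast'

Decoded: "fast fast bar hello fast foo fast"


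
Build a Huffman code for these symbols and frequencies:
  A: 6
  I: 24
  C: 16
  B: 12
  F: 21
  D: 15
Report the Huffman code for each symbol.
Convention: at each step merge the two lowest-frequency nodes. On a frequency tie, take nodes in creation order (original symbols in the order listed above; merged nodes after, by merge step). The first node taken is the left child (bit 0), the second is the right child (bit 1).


Huffman tree construction:
Step 1: Merge A(6) + B(12) = 18
Step 2: Merge D(15) + C(16) = 31
Step 3: Merge (A+B)(18) + F(21) = 39
Step 4: Merge I(24) + (D+C)(31) = 55
Step 5: Merge ((A+B)+F)(39) + (I+(D+C))(55) = 94
Read each symbol's code off the tree from the root (left child = 0, right child = 1).

Codes:
  A: 000 (length 3)
  I: 10 (length 2)
  C: 111 (length 3)
  B: 001 (length 3)
  F: 01 (length 2)
  D: 110 (length 3)
Average code length: 237/94 = 2.5213 bits/symbol


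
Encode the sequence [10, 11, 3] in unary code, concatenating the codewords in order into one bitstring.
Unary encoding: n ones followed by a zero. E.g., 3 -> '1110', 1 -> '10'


Encode each number as n ones followed by a terminating 0:
  10 -> 11111111110 (11 bits)
  11 -> 111111111110 (12 bits)
  3 -> 1110 (4 bits)
Total length = 11 + 12 + 4 = 27 bits.

Unary([10, 11, 3]) = 111111111101111111111101110 (27 bits)


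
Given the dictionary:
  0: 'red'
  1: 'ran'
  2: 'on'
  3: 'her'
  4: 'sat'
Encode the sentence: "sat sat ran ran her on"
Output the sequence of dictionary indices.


Look up each word in the dictionary:
  'sat' -> 4
  'sat' -> 4
  'ran' -> 1
  'ran' -> 1
  'her' -> 3
  'on' -> 2

Encoded: [4, 4, 1, 1, 3, 2]


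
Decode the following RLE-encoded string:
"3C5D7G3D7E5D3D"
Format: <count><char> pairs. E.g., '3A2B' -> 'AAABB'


Expanding each <count><char> pair:
  3C -> 'CCC'
  5D -> 'DDDDD'
  7G -> 'GGGGGGG'
  3D -> 'DDD'
  7E -> 'EEEEEEE'
  5D -> 'DDDDD'
  3D -> 'DDD'

Decoded = CCCDDDDDGGGGGGGDDDEEEEEEEDDDDDDDD


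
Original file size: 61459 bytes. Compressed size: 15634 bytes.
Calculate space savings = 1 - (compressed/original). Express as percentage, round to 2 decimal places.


ratio = compressed/original = 15634/61459 = 0.254381
savings = 1 - ratio = 1 - 0.254381 = 0.745619
as a percentage: 0.745619 * 100 = 74.56%

Space savings = 1 - 15634/61459 = 74.56%


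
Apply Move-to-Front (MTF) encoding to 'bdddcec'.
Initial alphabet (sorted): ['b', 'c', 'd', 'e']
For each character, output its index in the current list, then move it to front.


MTF encoding:
'b': index 0 in ['b', 'c', 'd', 'e'] -> ['b', 'c', 'd', 'e']
'd': index 2 in ['b', 'c', 'd', 'e'] -> ['d', 'b', 'c', 'e']
'd': index 0 in ['d', 'b', 'c', 'e'] -> ['d', 'b', 'c', 'e']
'd': index 0 in ['d', 'b', 'c', 'e'] -> ['d', 'b', 'c', 'e']
'c': index 2 in ['d', 'b', 'c', 'e'] -> ['c', 'd', 'b', 'e']
'e': index 3 in ['c', 'd', 'b', 'e'] -> ['e', 'c', 'd', 'b']
'c': index 1 in ['e', 'c', 'd', 'b'] -> ['c', 'e', 'd', 'b']


Output: [0, 2, 0, 0, 2, 3, 1]


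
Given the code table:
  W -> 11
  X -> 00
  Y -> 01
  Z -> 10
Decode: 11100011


Decoding:
11 -> W
10 -> Z
00 -> X
11 -> W


Result: WZXW


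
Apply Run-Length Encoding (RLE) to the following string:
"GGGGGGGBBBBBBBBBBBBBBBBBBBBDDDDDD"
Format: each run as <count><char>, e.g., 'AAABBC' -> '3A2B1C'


Scanning runs left to right:
  i=0: run of 'G' x 7 -> '7G'
  i=7: run of 'B' x 20 -> '20B'
  i=27: run of 'D' x 6 -> '6D'

RLE = 7G20B6D


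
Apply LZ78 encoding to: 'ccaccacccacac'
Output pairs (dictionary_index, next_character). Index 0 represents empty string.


LZ78 encoding steps:
Dictionary: {0: ''}
Step 1: w='' (idx 0), next='c' -> output (0, 'c'), add 'c' as idx 1
Step 2: w='c' (idx 1), next='a' -> output (1, 'a'), add 'ca' as idx 2
Step 3: w='c' (idx 1), next='c' -> output (1, 'c'), add 'cc' as idx 3
Step 4: w='' (idx 0), next='a' -> output (0, 'a'), add 'a' as idx 4
Step 5: w='cc' (idx 3), next='c' -> output (3, 'c'), add 'ccc' as idx 5
Step 6: w='a' (idx 4), next='c' -> output (4, 'c'), add 'ac' as idx 6
Step 7: w='ac' (idx 6), end of input -> output (6, '')


Encoded: [(0, 'c'), (1, 'a'), (1, 'c'), (0, 'a'), (3, 'c'), (4, 'c'), (6, '')]


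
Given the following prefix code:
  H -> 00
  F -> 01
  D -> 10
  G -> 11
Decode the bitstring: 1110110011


Decoding step by step:
Bits 11 -> G
Bits 10 -> D
Bits 11 -> G
Bits 00 -> H
Bits 11 -> G


Decoded message: GDGHG


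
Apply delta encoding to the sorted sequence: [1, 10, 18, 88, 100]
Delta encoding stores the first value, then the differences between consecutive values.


First value: 1
Deltas:
  10 - 1 = 9
  18 - 10 = 8
  88 - 18 = 70
  100 - 88 = 12


Delta encoded: [1, 9, 8, 70, 12]


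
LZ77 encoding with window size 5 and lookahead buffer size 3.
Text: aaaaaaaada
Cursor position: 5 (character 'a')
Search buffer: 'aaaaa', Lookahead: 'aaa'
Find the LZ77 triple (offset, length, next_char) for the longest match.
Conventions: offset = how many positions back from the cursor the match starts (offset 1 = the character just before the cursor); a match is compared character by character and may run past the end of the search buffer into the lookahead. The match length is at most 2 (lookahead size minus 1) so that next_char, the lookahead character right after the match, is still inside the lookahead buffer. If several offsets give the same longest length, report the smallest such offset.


Try each offset into the search buffer:
  offset=1 (pos 4, char 'a'): match length 2
  offset=2 (pos 3, char 'a'): match length 2
  offset=3 (pos 2, char 'a'): match length 2
  offset=4 (pos 1, char 'a'): match length 2
  offset=5 (pos 0, char 'a'): match length 2
Longest match has length 2, found at offsets 1, 2, 3, 4, 5; take the smallest, offset 1.
next_char = character at position 5 + 2 = 7 -> 'a'

Best match: offset=1, length=2 (matching 'aa' starting at position 4)
LZ77 triple: (1, 2, 'a')


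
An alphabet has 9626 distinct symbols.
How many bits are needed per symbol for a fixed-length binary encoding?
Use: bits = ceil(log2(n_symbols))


log2(9626) = 13.2327
Bracket: 2^13 = 8192 < 9626 <= 2^14 = 16384
So ceil(log2(9626)) = 14

bits = ceil(log2(9626)) = ceil(13.2327) = 14 bits


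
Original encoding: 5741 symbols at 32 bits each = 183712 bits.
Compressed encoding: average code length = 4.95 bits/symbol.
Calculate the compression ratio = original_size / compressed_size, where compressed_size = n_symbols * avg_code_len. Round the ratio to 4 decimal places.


original_size = n_symbols * orig_bits = 5741 * 32 = 183712 bits
compressed_size = n_symbols * avg_code_len = 5741 * 4.95 = 28417.95 bits
ratio = original_size / compressed_size = 183712 / 28417.95 = 6.4646

Compression ratio = 6.4646


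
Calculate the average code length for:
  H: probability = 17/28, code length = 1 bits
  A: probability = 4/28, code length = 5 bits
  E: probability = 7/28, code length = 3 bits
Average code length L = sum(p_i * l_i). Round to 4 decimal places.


Weighted contributions p_i * l_i:
  H: (17/28) * 1 = 17/28
  A: (4/28) * 5 = 20/28
  E: (7/28) * 3 = 21/28
Sum = (17 + 20 + 21)/28 = 58/28

L = 58/28 = 2.0714 bits/symbol


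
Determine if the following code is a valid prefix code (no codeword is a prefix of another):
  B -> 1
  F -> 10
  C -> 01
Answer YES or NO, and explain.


Checking each pair (does one codeword prefix another?):
  B='1' vs F='10': prefix -- VIOLATION

NO -- this is NOT a valid prefix code. B (1) is a prefix of F (10).


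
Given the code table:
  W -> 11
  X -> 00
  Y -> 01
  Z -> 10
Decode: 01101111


Decoding:
01 -> Y
10 -> Z
11 -> W
11 -> W


Result: YZWW


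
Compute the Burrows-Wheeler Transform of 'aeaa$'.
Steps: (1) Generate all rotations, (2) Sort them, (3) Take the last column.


Rotations (sorted):
  0: $aeaa -> last char: a
  1: a$aea -> last char: a
  2: aa$ae -> last char: e
  3: aeaa$ -> last char: $
  4: eaa$a -> last char: a


BWT = aae$a


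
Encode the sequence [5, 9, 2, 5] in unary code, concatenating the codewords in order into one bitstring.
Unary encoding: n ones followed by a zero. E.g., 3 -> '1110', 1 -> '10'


Encode each number as n ones followed by a terminating 0:
  5 -> 111110 (6 bits)
  9 -> 1111111110 (10 bits)
  2 -> 110 (3 bits)
  5 -> 111110 (6 bits)
Total length = 6 + 10 + 3 + 6 = 25 bits.

Unary([5, 9, 2, 5]) = 1111101111111110110111110 (25 bits)


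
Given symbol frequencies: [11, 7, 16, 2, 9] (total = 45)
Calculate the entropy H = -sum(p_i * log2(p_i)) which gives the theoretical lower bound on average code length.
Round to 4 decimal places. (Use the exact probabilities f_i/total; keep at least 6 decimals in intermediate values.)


Per-symbol terms -p_i * log2(p_i) with p_i = f_i/45:
  p = 11/45 = 0.244444: log2(p) = -2.032421, -p*log2(p) = 0.496814
  p = 7/45 = 0.155556: log2(p) = -2.684498, -p*log2(p) = 0.417589
  p = 16/45 = 0.355556: log2(p) = -1.491853, -p*log2(p) = 0.530437
  p = 2/45 = 0.044444: log2(p) = -4.491853, -p*log2(p) = 0.199638
  p = 9/45 = 0.200000: log2(p) = -2.321928, -p*log2(p) = 0.464386
H = 0.496814 + 0.417589 + 0.530437 + 0.199638 + 0.464386 = 2.108864

H = 2.1089 bits/symbol


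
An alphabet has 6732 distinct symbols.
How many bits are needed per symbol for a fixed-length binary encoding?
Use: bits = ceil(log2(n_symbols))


log2(6732) = 12.7168
Bracket: 2^12 = 4096 < 6732 <= 2^13 = 8192
So ceil(log2(6732)) = 13

bits = ceil(log2(6732)) = ceil(12.7168) = 13 bits


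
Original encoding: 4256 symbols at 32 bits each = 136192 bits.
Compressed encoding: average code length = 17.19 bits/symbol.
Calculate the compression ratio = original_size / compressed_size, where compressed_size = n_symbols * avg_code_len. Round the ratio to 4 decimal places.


original_size = n_symbols * orig_bits = 4256 * 32 = 136192 bits
compressed_size = n_symbols * avg_code_len = 4256 * 17.19 = 73160.64 bits
ratio = original_size / compressed_size = 136192 / 73160.64 = 1.8615

Compression ratio = 1.8615


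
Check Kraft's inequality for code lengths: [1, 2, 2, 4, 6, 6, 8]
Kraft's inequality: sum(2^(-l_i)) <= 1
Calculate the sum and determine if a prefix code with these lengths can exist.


Sum = 2^(-1) + 2^(-2) + 2^(-2) + 2^(-4) + 2^(-6) + 2^(-6) + 2^(-8)
    = 0.5 + 0.25 + 0.25 + 0.0625 + 0.015625 + 0.015625 + 0.00390625
    = 281/256 = 1.09765625
Since 1.09765625 > 1, Kraft's inequality is NOT satisfied.
A prefix code with these lengths CANNOT exist.

Kraft sum = 1.09765625. Not satisfied.


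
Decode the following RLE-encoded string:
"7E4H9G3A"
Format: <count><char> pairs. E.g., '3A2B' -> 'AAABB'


Expanding each <count><char> pair:
  7E -> 'EEEEEEE'
  4H -> 'HHHH'
  9G -> 'GGGGGGGGG'
  3A -> 'AAA'

Decoded = EEEEEEEHHHHGGGGGGGGGAAA


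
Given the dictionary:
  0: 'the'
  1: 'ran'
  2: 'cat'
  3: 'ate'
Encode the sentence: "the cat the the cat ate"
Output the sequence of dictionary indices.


Look up each word in the dictionary:
  'the' -> 0
  'cat' -> 2
  'the' -> 0
  'the' -> 0
  'cat' -> 2
  'ate' -> 3

Encoded: [0, 2, 0, 0, 2, 3]


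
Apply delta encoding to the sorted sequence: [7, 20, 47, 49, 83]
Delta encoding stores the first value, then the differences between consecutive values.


First value: 7
Deltas:
  20 - 7 = 13
  47 - 20 = 27
  49 - 47 = 2
  83 - 49 = 34


Delta encoded: [7, 13, 27, 2, 34]


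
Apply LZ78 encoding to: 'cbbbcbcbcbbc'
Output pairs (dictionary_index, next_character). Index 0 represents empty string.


LZ78 encoding steps:
Dictionary: {0: ''}
Step 1: w='' (idx 0), next='c' -> output (0, 'c'), add 'c' as idx 1
Step 2: w='' (idx 0), next='b' -> output (0, 'b'), add 'b' as idx 2
Step 3: w='b' (idx 2), next='b' -> output (2, 'b'), add 'bb' as idx 3
Step 4: w='c' (idx 1), next='b' -> output (1, 'b'), add 'cb' as idx 4
Step 5: w='cb' (idx 4), next='c' -> output (4, 'c'), add 'cbc' as idx 5
Step 6: w='bb' (idx 3), next='c' -> output (3, 'c'), add 'bbc' as idx 6


Encoded: [(0, 'c'), (0, 'b'), (2, 'b'), (1, 'b'), (4, 'c'), (3, 'c')]


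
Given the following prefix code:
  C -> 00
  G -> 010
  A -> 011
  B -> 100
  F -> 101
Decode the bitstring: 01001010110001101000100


Decoding step by step:
Bits 010 -> G
Bits 010 -> G
Bits 101 -> F
Bits 100 -> B
Bits 011 -> A
Bits 010 -> G
Bits 00 -> C
Bits 100 -> B


Decoded message: GGFBAGCB


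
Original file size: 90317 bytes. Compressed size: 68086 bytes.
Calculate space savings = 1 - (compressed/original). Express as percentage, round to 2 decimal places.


ratio = compressed/original = 68086/90317 = 0.753856
savings = 1 - ratio = 1 - 0.753856 = 0.246144
as a percentage: 0.246144 * 100 = 24.61%

Space savings = 1 - 68086/90317 = 24.61%


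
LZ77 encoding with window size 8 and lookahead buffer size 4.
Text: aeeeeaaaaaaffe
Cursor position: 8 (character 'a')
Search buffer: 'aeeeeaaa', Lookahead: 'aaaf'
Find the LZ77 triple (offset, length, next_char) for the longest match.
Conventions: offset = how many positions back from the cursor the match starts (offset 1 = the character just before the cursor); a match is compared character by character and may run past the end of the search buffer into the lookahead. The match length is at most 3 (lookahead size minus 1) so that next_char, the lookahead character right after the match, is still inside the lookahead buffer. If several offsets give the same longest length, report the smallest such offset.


Try each offset into the search buffer:
  offset=1 (pos 7, char 'a'): match length 3
  offset=2 (pos 6, char 'a'): match length 3
  offset=3 (pos 5, char 'a'): match length 3
  offset=4 (pos 4, char 'e'): match length 0
  offset=5 (pos 3, char 'e'): match length 0
  offset=6 (pos 2, char 'e'): match length 0
  offset=7 (pos 1, char 'e'): match length 0
  offset=8 (pos 0, char 'a'): match length 1
Longest match has length 3, found at offsets 1, 2, 3; take the smallest, offset 1.
next_char = character at position 8 + 3 = 11 -> 'f'

Best match: offset=1, length=3 (matching 'aaa' starting at position 7)
LZ77 triple: (1, 3, 'f')


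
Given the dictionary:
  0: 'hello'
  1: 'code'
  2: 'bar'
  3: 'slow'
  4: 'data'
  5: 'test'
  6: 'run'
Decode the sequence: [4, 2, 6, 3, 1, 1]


Look up each index in the dictionary:
  4 -> 'data'
  2 -> 'bar'
  6 -> 'run'
  3 -> 'slow'
  1 -> 'code'
  1 -> 'code'

Decoded: "data bar run slow code code"


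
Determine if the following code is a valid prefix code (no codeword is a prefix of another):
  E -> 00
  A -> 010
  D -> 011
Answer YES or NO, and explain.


Checking each pair (does one codeword prefix another?):
  E='00' vs A='010': no prefix
  E='00' vs D='011': no prefix
  A='010' vs E='00': no prefix
  A='010' vs D='011': no prefix
  D='011' vs E='00': no prefix
  D='011' vs A='010': no prefix
No violation found over all pairs.

YES -- this is a valid prefix code. No codeword is a prefix of any other codeword.


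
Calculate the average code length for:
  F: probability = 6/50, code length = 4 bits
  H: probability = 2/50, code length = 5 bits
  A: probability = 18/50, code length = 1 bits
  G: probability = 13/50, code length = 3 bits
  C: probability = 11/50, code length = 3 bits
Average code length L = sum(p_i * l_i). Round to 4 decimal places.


Weighted contributions p_i * l_i:
  F: (6/50) * 4 = 24/50
  H: (2/50) * 5 = 10/50
  A: (18/50) * 1 = 18/50
  G: (13/50) * 3 = 39/50
  C: (11/50) * 3 = 33/50
Sum = (24 + 10 + 18 + 39 + 33)/50 = 124/50

L = 124/50 = 2.4800 bits/symbol


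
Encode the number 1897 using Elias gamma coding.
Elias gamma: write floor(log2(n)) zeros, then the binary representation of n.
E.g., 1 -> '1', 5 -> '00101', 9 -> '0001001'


num_bits = floor(log2(1897)) + 1 = 11
leading_zeros = num_bits - 1 = 10
binary(1897) = 11101101001

Elias gamma(1897) = '0000000000' + '11101101001' = 000000000011101101001 (21 bits)


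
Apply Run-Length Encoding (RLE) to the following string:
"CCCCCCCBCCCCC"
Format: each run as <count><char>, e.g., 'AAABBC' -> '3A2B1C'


Scanning runs left to right:
  i=0: run of 'C' x 7 -> '7C'
  i=7: run of 'B' x 1 -> '1B'
  i=8: run of 'C' x 5 -> '5C'

RLE = 7C1B5C


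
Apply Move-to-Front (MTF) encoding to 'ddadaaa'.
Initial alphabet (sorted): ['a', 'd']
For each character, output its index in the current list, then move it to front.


MTF encoding:
'd': index 1 in ['a', 'd'] -> ['d', 'a']
'd': index 0 in ['d', 'a'] -> ['d', 'a']
'a': index 1 in ['d', 'a'] -> ['a', 'd']
'd': index 1 in ['a', 'd'] -> ['d', 'a']
'a': index 1 in ['d', 'a'] -> ['a', 'd']
'a': index 0 in ['a', 'd'] -> ['a', 'd']
'a': index 0 in ['a', 'd'] -> ['a', 'd']


Output: [1, 0, 1, 1, 1, 0, 0]


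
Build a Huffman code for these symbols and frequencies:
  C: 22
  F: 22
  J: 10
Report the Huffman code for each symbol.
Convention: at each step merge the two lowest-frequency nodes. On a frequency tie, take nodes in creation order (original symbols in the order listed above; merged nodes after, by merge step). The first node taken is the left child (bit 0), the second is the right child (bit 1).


Huffman tree construction:
Step 1: Merge J(10) + C(22) = 32
Step 2: Merge F(22) + (J+C)(32) = 54
Read each symbol's code off the tree from the root (left child = 0, right child = 1).

Codes:
  C: 11 (length 2)
  F: 0 (length 1)
  J: 10 (length 2)
Average code length: 86/54 = 1.5926 bits/symbol


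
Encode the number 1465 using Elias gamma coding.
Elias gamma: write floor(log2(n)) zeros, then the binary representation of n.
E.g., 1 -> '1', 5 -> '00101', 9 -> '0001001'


num_bits = floor(log2(1465)) + 1 = 11
leading_zeros = num_bits - 1 = 10
binary(1465) = 10110111001

Elias gamma(1465) = '0000000000' + '10110111001' = 000000000010110111001 (21 bits)


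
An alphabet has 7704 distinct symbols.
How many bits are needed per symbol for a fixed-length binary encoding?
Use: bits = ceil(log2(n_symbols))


log2(7704) = 12.9114
Bracket: 2^12 = 4096 < 7704 <= 2^13 = 8192
So ceil(log2(7704)) = 13

bits = ceil(log2(7704)) = ceil(12.9114) = 13 bits


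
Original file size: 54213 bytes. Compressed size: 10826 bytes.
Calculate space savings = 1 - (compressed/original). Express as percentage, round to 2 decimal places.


ratio = compressed/original = 10826/54213 = 0.199694
savings = 1 - ratio = 1 - 0.199694 = 0.800306
as a percentage: 0.800306 * 100 = 80.03%

Space savings = 1 - 10826/54213 = 80.03%


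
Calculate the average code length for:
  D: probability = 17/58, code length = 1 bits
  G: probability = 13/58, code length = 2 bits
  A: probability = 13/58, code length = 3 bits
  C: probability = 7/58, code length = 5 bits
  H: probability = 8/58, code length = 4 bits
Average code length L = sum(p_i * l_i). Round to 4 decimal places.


Weighted contributions p_i * l_i:
  D: (17/58) * 1 = 17/58
  G: (13/58) * 2 = 26/58
  A: (13/58) * 3 = 39/58
  C: (7/58) * 5 = 35/58
  H: (8/58) * 4 = 32/58
Sum = (17 + 26 + 39 + 35 + 32)/58 = 149/58

L = 149/58 = 2.5690 bits/symbol


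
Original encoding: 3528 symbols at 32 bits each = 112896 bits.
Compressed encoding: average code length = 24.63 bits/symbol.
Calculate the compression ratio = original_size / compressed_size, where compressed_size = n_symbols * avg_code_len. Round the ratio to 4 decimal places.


original_size = n_symbols * orig_bits = 3528 * 32 = 112896 bits
compressed_size = n_symbols * avg_code_len = 3528 * 24.63 = 86894.64 bits
ratio = original_size / compressed_size = 112896 / 86894.64 = 1.2992

Compression ratio = 1.2992


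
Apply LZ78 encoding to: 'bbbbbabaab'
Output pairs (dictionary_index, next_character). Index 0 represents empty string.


LZ78 encoding steps:
Dictionary: {0: ''}
Step 1: w='' (idx 0), next='b' -> output (0, 'b'), add 'b' as idx 1
Step 2: w='b' (idx 1), next='b' -> output (1, 'b'), add 'bb' as idx 2
Step 3: w='bb' (idx 2), next='a' -> output (2, 'a'), add 'bba' as idx 3
Step 4: w='b' (idx 1), next='a' -> output (1, 'a'), add 'ba' as idx 4
Step 5: w='' (idx 0), next='a' -> output (0, 'a'), add 'a' as idx 5
Step 6: w='b' (idx 1), end of input -> output (1, '')


Encoded: [(0, 'b'), (1, 'b'), (2, 'a'), (1, 'a'), (0, 'a'), (1, '')]


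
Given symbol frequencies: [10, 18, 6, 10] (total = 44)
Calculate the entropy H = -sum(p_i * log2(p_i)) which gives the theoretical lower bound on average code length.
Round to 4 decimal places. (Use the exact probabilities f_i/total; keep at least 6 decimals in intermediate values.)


Per-symbol terms -p_i * log2(p_i) with p_i = f_i/44:
  p = 10/44 = 0.227273: log2(p) = -2.137504, -p*log2(p) = 0.485796
  p = 18/44 = 0.409091: log2(p) = -1.289507, -p*log2(p) = 0.527525
  p = 6/44 = 0.136364: log2(p) = -2.874469, -p*log2(p) = 0.391973
  p = 10/44 = 0.227273: log2(p) = -2.137504, -p*log2(p) = 0.485796
H = 0.485796 + 0.527525 + 0.391973 + 0.485796 = 1.891090

H = 1.8911 bits/symbol


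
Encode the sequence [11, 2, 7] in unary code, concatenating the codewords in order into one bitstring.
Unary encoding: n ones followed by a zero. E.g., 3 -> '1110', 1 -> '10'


Encode each number as n ones followed by a terminating 0:
  11 -> 111111111110 (12 bits)
  2 -> 110 (3 bits)
  7 -> 11111110 (8 bits)
Total length = 12 + 3 + 8 = 23 bits.

Unary([11, 2, 7]) = 11111111111011011111110 (23 bits)
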